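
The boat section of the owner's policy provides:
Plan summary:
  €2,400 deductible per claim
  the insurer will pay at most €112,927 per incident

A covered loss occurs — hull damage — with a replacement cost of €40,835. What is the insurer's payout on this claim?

€38,435

After the deductible, €40,835 − €2,400 = €38,435 remains.
€38,435 is within the €112,927 limit, so the insurer pays €38,435.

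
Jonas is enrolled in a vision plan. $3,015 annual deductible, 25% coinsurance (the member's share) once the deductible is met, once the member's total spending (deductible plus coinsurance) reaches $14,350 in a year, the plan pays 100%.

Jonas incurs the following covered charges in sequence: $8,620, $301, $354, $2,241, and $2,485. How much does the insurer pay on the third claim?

$265.50

Bill 1, $8,620: $3,015 to deductible, leaving $5,605; member's 25% is $1,401.25. Member owes $4,416.25 (running OOP $4,416.25). Insurer: $8,620 − $4,416.25 = $4,203.75.
Bill 2, $301: deductible met; 25% of $301 = $75.25. Member owes $75.25 (running OOP $4,491.50). Insurer: $301 − $75.25 = $225.75.
Bill 3, $354: deductible already satisfied, so member's share is 25% × $354 = $88.50. Cost to member: $88.50. OOP to date $4,580. Plan pays $354 − $88.50 = $265.50.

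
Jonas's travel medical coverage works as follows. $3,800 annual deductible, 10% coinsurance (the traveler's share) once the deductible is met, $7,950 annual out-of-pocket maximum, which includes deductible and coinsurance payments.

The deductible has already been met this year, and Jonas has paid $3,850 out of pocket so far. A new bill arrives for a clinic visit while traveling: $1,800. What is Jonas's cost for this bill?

With the deductible met, the entire $1,800 is subject to coinsurance.
Traveler's 10% share of $1,800 is $180.
Year-to-date out-of-pocket becomes $3,850 + $180 = $4,030, still under the $7,950 maximum, so no cap applies.

$180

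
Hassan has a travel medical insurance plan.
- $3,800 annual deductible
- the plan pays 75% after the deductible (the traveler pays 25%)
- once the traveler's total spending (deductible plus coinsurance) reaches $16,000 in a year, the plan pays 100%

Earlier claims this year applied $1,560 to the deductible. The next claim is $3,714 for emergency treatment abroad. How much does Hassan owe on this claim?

Remaining deductible: $3,800 − $1,560 = $2,240.
That leaves $3,714 − $2,240 = $1,474 for coinsurance.
Coinsurance: $1,474 × 25% = $368.50.
So the traveler owes $2,240 + $368.50 = $2,608.50 before any cap.
Cumulative spending $1,560 + $2,608.50 = $4,168.50 stays under the $16,000 maximum.

$2,608.50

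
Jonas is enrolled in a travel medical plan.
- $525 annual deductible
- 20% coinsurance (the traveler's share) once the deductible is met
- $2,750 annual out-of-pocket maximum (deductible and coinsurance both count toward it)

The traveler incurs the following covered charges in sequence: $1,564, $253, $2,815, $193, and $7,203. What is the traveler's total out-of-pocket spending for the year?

Claim 1 ($1,564): $525 finishes the deductible; $1,039 goes to coinsurance; 20% of $1,039 = $207.80. Traveler pays $732.80; OOP now $732.80.
Claim 2 ($253): 20% coinsurance on $253 = $50.60. Traveler pays $50.60; OOP now $783.40.
Claim 3 ($2,815): 20% coinsurance on $2,815 = $563. Traveler owes $563 (running OOP $1,346.40).
Claim 4 ($193): 20% coinsurance on $193 = $38.60. Traveler owes $38.60 (running OOP $1,385).
Claim 5 ($7,203): 20% coinsurance on $7,203 = $1,440.60. Adding that to $1,385 gives $2,825.60, past the $2,750 cap; traveler pays only $2,750 − $1,385 = $1,365.
Summing the traveler's payments: $732.80 + $50.60 + $563 + $38.60 + $1,365 = $2,750.

$2,750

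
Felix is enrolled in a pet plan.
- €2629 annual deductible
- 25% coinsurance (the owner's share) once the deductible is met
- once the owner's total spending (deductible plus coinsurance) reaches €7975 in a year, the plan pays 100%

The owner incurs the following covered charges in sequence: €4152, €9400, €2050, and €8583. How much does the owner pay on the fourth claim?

Bill 1, €4152: €2629 finishes the deductible; €1523 goes to coinsurance; 25% of €1523 = €380.75. Owner owes €3009.75 (running OOP €3009.75).
Bill 2, €9400: deductible met; 25% of €9400 = €2350. Owner pays €2350; OOP now €5359.75.
Bill 3, €2050: deductible already satisfied, so owner's share is 25% × €2050 = €512.50. Owner pays €512.50; OOP now €5872.25.
Bill 4, €8583: 25% coinsurance on €8583 = €2145.75. OOP would hit €8018 > €7975, so the cap limits the owner to €7975 − €5872.25 = €2102.75.

€2102.75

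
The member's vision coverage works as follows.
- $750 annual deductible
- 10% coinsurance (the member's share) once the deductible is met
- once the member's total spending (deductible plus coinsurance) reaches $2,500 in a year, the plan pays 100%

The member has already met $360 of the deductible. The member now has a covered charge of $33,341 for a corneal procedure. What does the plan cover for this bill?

$31,201

Remaining deductible: $750 − $360 = $390.
After the $390 deductible portion, $33,341 − $390 = $32,951 is subject to coinsurance.
10% of $32,951 = $3,295.10 falls to the member.
That puts the member's cost at $390 + $3,295.10 = $3,685.10 before any cap.
Year-to-date out-of-pocket would reach $360 + $3,685.10 = $4,045.10, above the $2,500 maximum, so the member pays only $2,500 − $360 = $2,140.
The insurer covers the remainder: $33,341 − $2,140 = $31,201.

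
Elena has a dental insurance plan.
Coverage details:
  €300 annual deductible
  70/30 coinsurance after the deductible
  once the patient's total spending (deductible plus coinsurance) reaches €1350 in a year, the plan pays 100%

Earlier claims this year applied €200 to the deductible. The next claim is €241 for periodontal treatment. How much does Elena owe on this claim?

€142.30

€200 of the €300 deductible is already met, leaving €100.
That leaves €241 − €100 = €141 for coinsurance.
30% of €141 = €42.30 falls to the patient.
Patient responsibility before any cap: €100 + €42.30 = €142.30.
Year-to-date out-of-pocket becomes €200 + €142.30 = €342.30, still under the €1350 maximum, so no cap applies.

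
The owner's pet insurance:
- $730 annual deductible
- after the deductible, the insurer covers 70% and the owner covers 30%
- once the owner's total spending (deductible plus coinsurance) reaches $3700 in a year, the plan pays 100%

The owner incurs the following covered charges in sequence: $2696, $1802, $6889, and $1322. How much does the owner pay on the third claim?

$1839.60

Bill 1, $2696: $730 finishes the deductible; $1966 goes to coinsurance; coinsurance $1966 × 30% = $589.80. Owner pays $1319.80; OOP now $1319.80.
Bill 2, $1802: 30% coinsurance on $1802 = $540.60. Cost to owner: $540.60. OOP to date $1860.40.
Bill 3, $6889: deductible met; 30% of $6889 = $2066.70. OOP would hit $3927.10 > $3700, so the cap limits the owner to $3700 − $1860.40 = $1839.60.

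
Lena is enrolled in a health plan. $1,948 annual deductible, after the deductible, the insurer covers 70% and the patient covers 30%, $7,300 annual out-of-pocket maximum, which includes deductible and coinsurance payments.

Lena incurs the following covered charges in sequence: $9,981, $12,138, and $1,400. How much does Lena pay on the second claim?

Claim 1 ($9,981): $1,948 to deductible, leaving $8,033; coinsurance $8,033 × 30% = $2,409.90. Cost to patient: $4,357.90. OOP to date $4,357.90.
Claim 2 ($12,138): deductible met; 30% of $12,138 = $3,641.40. Adding that to $4,357.90 gives $7,999.30, past the $7,300 cap; patient pays only $7,300 − $4,357.90 = $2,942.10.

$2,942.10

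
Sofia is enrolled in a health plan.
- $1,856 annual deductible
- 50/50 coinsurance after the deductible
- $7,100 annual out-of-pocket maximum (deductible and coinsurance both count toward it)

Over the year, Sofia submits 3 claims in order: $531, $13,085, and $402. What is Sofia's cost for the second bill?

Claim 1 — $531: entire amount goes to the deductible. Cost to patient: $531. OOP to date $531.
Claim 2 — $13,085: deductible takes $1,325, $11,760 remains; coinsurance $11,760 × 50% = $5,880. Deductible plus coinsurance: $1,325 + $5,880 = $7,205. Adding that to $531 gives $7,736, past the $7,100 cap; patient pays only $7,100 − $531 = $6,569.

$6,569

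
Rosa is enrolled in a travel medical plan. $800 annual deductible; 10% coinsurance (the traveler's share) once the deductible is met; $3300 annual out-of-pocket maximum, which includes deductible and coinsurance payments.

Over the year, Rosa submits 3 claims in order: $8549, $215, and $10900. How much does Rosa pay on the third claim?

$1090

Claim 1 ($8549): $800 to deductible, leaving $7749; 10% of $7749 = $774.90. Traveler pays $1574.90; OOP now $1574.90.
Claim 2 ($215): deductible met; 10% of $215 = $21.50. Traveler owes $21.50 (running OOP $1596.40).
Claim 3 ($10900): deductible already satisfied, so traveler's share is 10% × $10900 = $1090. Traveler pays $1090; OOP now $2686.40.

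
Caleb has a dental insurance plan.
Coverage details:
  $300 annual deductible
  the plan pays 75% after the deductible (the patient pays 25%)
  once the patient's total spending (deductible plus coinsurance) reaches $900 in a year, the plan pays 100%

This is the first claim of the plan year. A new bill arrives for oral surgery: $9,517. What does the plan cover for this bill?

Nothing has been paid toward the $300 deductible, so the first $300 of this charge is applied there.
After the $300 deductible portion, $9,517 − $300 = $9,217 is subject to coinsurance.
25% of $9,217 = $2,304.25 falls to the patient.
That puts the patient's cost at $300 + $2,304.25 = $2,604.25 before any cap.
That would bring total out-of-pocket to $2,604.25, past the $900 cap. The patient is capped at $900 − $0 = $900 on this claim.
The plan picks up $9,517 − $900 = $8,617.

$8,617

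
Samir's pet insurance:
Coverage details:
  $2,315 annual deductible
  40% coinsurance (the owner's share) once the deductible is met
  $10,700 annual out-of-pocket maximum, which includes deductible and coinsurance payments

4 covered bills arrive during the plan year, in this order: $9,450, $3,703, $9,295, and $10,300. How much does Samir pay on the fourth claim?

Claim 1 ($9,450): $2,315 to deductible, leaving $7,135; coinsurance $7,135 × 40% = $2,854. Owner owes $5,169 (running OOP $5,169).
Claim 2 ($3,703): deductible already satisfied, so owner's share is 40% × $3,703 = $1,481.20. Owner pays $1,481.20; OOP now $6,650.20.
Claim 3 ($9,295): deductible met; 40% of $9,295 = $3,718. Owner pays $3,718; OOP now $10,368.20.
Claim 4 ($10,300): deductible already satisfied, so owner's share is 40% × $10,300 = $4,120. OOP would hit $14,488.20 > $10,700, so the cap limits the owner to $10,700 − $10,368.20 = $331.80.

$331.80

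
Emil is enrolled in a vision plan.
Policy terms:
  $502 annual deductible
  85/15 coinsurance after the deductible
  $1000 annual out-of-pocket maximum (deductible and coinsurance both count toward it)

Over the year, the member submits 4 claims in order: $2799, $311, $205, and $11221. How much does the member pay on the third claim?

$30.75

Claim 1 — $2799: $502 to deductible, leaving $2297; coinsurance $2297 × 15% = $344.55. Member owes $846.55 (running OOP $846.55).
Claim 2 — $311: 15% coinsurance on $311 = $46.65. Member pays $46.65; OOP now $893.20.
Claim 3 — $205: deductible already satisfied, so member's share is 15% × $205 = $30.75. Member pays $30.75; OOP now $923.95.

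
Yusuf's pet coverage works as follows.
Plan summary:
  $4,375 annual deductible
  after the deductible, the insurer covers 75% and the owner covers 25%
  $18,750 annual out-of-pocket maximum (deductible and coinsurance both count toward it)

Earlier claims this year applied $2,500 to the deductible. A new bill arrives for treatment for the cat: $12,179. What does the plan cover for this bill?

$2,500 of the $4,375 deductible is already met, leaving $1,875.
The remaining $10,304 (= $12,179 − $1,875) moves to coinsurance.
Owner's 25% share of $10,304 is $2,576.
So the owner owes $1,875 + $2,576 = $4,451 before any cap.
Year-to-date out-of-pocket becomes $2,500 + $4,451 = $6,951, still under the $18,750 maximum, so no cap applies.
The insurer covers the remainder: $12,179 − $4,451 = $7,728.

$7,728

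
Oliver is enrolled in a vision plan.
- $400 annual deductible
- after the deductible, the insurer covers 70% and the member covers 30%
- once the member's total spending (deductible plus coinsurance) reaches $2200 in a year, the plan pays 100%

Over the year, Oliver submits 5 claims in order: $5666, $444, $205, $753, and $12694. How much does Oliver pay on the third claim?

$61.50

Claim 1 ($5666): $400 to deductible, leaving $5266; coinsurance $5266 × 30% = $1579.80. Member owes $1979.80 (running OOP $1979.80).
Claim 2 ($444): 30% coinsurance on $444 = $133.20. Member owes $133.20 (running OOP $2113).
Claim 3 ($205): deductible met; 30% of $205 = $61.50. Cost to member: $61.50. OOP to date $2174.50.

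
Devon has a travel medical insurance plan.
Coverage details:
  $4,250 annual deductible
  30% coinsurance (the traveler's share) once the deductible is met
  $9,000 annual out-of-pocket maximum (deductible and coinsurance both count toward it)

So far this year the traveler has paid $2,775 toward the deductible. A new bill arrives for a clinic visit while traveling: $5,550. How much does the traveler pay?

Deductible still to meet: $4,250 − $2,775 = $1,475.
After the $1,475 deductible portion, $5,550 − $1,475 = $4,075 is subject to coinsurance.
Traveler's 30% share of $4,075 is $1,222.50.
Traveler responsibility before any cap: $1,475 + $1,222.50 = $2,697.50.
Year-to-date out-of-pocket becomes $2,775 + $2,697.50 = $5,472.50, still under the $9,000 maximum, so no cap applies.

$2,697.50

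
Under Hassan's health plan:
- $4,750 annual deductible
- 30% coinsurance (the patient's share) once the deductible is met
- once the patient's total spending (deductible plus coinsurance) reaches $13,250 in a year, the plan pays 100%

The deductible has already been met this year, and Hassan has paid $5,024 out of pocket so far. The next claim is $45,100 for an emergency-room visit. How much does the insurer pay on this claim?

The deductible is already satisfied, so the full bill goes to coinsurance.
30% of $45,100 = $13,530 falls to the patient.
Adding $13,530 to the $5,024 already spent would give $18,554, which exceeds the $13,250 cap; the patient pays just $13,250 − $5,024 = $8,226.
The plan picks up $45,100 − $8,226 = $36,874.

$36,874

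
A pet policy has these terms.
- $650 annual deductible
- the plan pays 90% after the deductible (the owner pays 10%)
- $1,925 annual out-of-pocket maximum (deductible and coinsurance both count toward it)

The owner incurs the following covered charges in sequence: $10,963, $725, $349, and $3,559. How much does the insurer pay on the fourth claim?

Claim 1 — $10,963: $650 finishes the deductible; $10,313 goes to coinsurance; coinsurance $10,313 × 10% = $1,031.30. Cost to owner: $1,681.30. OOP to date $1,681.30. Insurer: $10,963 − $1,681.30 = $9,281.70.
Claim 2 — $725: deductible already satisfied, so owner's share is 10% × $725 = $72.50. Owner owes $72.50 (running OOP $1,753.80). Plan pays $725 − $72.50 = $652.50.
Claim 3 — $349: deductible met; 10% of $349 = $34.90. Owner pays $34.90; OOP now $1,788.70. Plan pays $349 − $34.90 = $314.10.
Claim 4 — $3,559: deductible already satisfied, so owner's share is 10% × $3,559 = $355.90. Adding that to $1,788.70 gives $2,144.60, past the $1,925 cap; owner pays only $1,925 − $1,788.70 = $136.30. Insurer: $3,559 − $136.30 = $3,422.70.

$3,422.70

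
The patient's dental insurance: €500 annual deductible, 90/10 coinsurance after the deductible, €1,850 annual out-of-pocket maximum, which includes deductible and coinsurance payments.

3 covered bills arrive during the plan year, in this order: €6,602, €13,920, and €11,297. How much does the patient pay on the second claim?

Claim 1 — €6,602: €500 finishes the deductible; €6,102 goes to coinsurance; 10% of €6,102 = €610.20. Patient owes €1,110.20 (running OOP €1,110.20).
Claim 2 — €13,920: deductible met; 10% of €13,920 = €1,392. Adding that to €1,110.20 gives €2,502.20, past the €1,850 cap; patient pays only €1,850 − €1,110.20 = €739.80.

€739.80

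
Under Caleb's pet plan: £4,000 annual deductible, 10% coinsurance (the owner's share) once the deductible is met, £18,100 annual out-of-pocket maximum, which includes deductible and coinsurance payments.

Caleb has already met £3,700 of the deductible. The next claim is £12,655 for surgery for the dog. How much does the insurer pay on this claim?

£11,119.50

Remaining deductible: £4,000 − £3,700 = £300.
That leaves £12,655 − £300 = £12,355 for coinsurance.
Coinsurance: £12,355 × 10% = £1,235.50.
That puts the owner's cost at £300 + £1,235.50 = £1,535.50 before any cap.
Year-to-date out-of-pocket becomes £3,700 + £1,535.50 = £5,235.50, still under the £18,100 maximum, so no cap applies.
Insurer pays the balance: £12,655 − £1,535.50 = £11,119.50.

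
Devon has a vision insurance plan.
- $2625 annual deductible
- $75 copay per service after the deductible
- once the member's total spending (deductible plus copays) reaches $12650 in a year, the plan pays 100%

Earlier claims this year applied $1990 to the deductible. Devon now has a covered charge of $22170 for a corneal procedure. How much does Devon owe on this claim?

Remaining deductible: $2625 − $1990 = $635.
After the $635 deductible portion, $22170 − $635 = $21535 is subject to the copay.
Copay on this service: $75.
Member responsibility before any cap: $635 + $75 = $710.
Year-to-date out-of-pocket becomes $1990 + $710 = $2700, still under the $12650 maximum, so no cap applies.

$710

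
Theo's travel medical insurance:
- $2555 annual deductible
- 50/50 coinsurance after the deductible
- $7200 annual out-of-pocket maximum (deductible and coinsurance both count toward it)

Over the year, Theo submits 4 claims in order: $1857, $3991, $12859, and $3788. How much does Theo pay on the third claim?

$2998.50

#1 ($1857): fully absorbed by the deductible. Cost to traveler: $1857. OOP to date $1857.
#2 ($3991): $698 to deductible, leaving $3293; coinsurance $3293 × 50% = $1646.50. Traveler owes $2344.50 (running OOP $4201.50).
#3 ($12859): 50% coinsurance on $12859 = $6429.50. Adding that to $4201.50 gives $10631, past the $7200 cap; traveler pays only $7200 − $4201.50 = $2998.50.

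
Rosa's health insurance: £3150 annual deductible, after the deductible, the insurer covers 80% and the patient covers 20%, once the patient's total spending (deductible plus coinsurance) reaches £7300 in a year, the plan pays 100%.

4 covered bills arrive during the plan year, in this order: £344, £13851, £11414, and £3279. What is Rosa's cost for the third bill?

Bill 1, £344: fully absorbed by the deductible. Patient owes £344 (running OOP £344).
Bill 2, £13851: £2806 finishes the deductible; £11045 goes to coinsurance; 20% of £11045 = £2209. Patient owes £5015 (running OOP £5359).
Bill 3, £11414: deductible already satisfied, so patient's share is 20% × £11414 = £2282.80. That would push OOP to £7641.80, over the £7300 cap, so patient pays £7300 − £5359 = £1941.

£1941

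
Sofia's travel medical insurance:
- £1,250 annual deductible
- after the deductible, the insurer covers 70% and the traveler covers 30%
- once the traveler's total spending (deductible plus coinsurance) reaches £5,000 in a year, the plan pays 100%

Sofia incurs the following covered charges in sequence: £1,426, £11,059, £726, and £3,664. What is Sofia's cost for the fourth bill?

Bill 1, £1,426: deductible takes £1,250, £176 remains; traveler's 30% is £52.80. Cost to traveler: £1,302.80. OOP to date £1,302.80.
Bill 2, £11,059: deductible already satisfied, so traveler's share is 30% × £11,059 = £3,317.70. Cost to traveler: £3,317.70. OOP to date £4,620.50.
Bill 3, £726: deductible met; 30% of £726 = £217.80. Traveler owes £217.80 (running OOP £4,838.30).
Bill 4, £3,664: deductible already satisfied, so traveler's share is 30% × £3,664 = £1,099.20. That would push OOP to £5,937.50, over the £5,000 cap, so traveler pays £5,000 − £4,838.30 = £161.70.

£161.70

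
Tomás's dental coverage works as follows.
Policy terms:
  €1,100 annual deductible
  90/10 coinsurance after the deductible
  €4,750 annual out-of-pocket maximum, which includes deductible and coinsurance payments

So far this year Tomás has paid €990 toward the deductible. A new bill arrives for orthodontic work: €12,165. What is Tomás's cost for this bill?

€1,315.50

Deductible still to meet: €1,100 − €990 = €110.
That leaves €12,165 − €110 = €12,055 for coinsurance.
Coinsurance: €12,055 × 10% = €1,205.50.
That puts the patient's cost at €110 + €1,205.50 = €1,315.50 before any cap.
Total out-of-pocket so far would be €990 + €1,315.50 = €2,305.50, below the €4,750 cap — no reduction.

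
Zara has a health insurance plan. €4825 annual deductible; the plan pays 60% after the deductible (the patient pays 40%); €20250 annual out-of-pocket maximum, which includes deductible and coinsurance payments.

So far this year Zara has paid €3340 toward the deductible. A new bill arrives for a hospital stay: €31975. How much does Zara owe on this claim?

Remaining deductible: €4825 − €3340 = €1485.
That leaves €31975 − €1485 = €30490 for coinsurance.
Patient's 40% share of €30490 is €12196.
Patient responsibility before any cap: €1485 + €12196 = €13681.
Cumulative spending €3340 + €13681 = €17021 stays under the €20250 maximum.

€13681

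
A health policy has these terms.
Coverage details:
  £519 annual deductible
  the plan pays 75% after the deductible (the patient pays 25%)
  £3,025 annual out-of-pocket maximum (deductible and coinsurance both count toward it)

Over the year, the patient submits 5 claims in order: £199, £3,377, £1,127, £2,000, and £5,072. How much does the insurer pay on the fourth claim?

£1,500

Claim 1 — £199: entire amount goes to the deductible. Patient owes £199 (running OOP £199). Insurer: £199 − £199 = £0.
Claim 2 — £3,377: £320 to deductible, leaving £3,057; coinsurance £3,057 × 25% = £764.25. Cost to patient: £1,084.25. OOP to date £1,283.25. Plan pays £3,377 − £1,084.25 = £2,292.75.
Claim 3 — £1,127: 25% coinsurance on £1,127 = £281.75. Cost to patient: £281.75. OOP to date £1,565. Insurer: £1,127 − £281.75 = £845.25.
Claim 4 — £2,000: deductible met; 25% of £2,000 = £500. Patient pays £500; OOP now £2,065. Insurer: £2,000 − £500 = £1,500.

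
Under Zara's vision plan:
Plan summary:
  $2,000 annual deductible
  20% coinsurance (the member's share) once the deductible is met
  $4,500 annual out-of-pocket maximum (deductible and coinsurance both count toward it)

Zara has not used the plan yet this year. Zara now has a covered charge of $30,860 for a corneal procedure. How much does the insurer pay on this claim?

$26,360

Nothing has been paid toward the $2,000 deductible, so the first $2,000 of this charge is applied there.
After the $2,000 deductible portion, $30,860 − $2,000 = $28,860 is subject to coinsurance.
Member's 20% share of $28,860 is $5,772.
That puts the member's cost at $2,000 + $5,772 = $7,772 before any cap.
Year-to-date out-of-pocket would reach $0 + $7,772 = $7,772, above the $4,500 maximum, so the member pays only $4,500 − $0 = $4,500.
The plan picks up $30,860 − $4,500 = $26,360.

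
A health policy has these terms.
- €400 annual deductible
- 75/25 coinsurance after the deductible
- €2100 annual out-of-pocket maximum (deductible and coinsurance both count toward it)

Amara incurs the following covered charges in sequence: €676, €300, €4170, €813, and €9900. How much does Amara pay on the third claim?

€1042.50

Claim 1 (€676): deductible takes €400, €276 remains; coinsurance €276 × 25% = €69. Patient pays €469; OOP now €469.
Claim 2 (€300): deductible met; 25% of €300 = €75. Patient owes €75 (running OOP €544).
Claim 3 (€4170): deductible met; 25% of €4170 = €1042.50. Patient owes €1042.50 (running OOP €1586.50).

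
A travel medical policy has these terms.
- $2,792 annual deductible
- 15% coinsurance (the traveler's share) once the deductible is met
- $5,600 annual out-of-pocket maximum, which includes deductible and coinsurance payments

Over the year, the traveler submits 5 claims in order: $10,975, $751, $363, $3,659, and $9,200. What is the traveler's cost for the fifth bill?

$864.60

#1 ($10,975): deductible takes $2,792, $8,183 remains; 15% of $8,183 = $1,227.45. Traveler pays $4,019.45; OOP now $4,019.45.
#2 ($751): 15% coinsurance on $751 = $112.65. Cost to traveler: $112.65. OOP to date $4,132.10.
#3 ($363): 15% coinsurance on $363 = $54.45. Cost to traveler: $54.45. OOP to date $4,186.55.
#4 ($3,659): deductible already satisfied, so traveler's share is 15% × $3,659 = $548.85. Cost to traveler: $548.85. OOP to date $4,735.40.
#5 ($9,200): deductible already satisfied, so traveler's share is 15% × $9,200 = $1,380. Adding that to $4,735.40 gives $6,115.40, past the $5,600 cap; traveler pays only $5,600 − $4,735.40 = $864.60.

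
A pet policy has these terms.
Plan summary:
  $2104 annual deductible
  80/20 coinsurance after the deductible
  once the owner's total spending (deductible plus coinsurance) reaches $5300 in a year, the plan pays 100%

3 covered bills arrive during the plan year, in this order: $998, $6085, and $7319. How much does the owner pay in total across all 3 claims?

Bill 1, $998: all of it applies to the deductible. Cost to owner: $998. OOP to date $998.
Bill 2, $6085: $1106 to deductible, leaving $4979; coinsurance $4979 × 20% = $995.80. Cost to owner: $2101.80. OOP to date $3099.80.
Bill 3, $7319: deductible met; 20% of $7319 = $1463.80. Cost to owner: $1463.80. OOP to date $4563.60.
Summing the owner's payments: $998 + $2101.80 + $1463.80 = $4563.60.

$4563.60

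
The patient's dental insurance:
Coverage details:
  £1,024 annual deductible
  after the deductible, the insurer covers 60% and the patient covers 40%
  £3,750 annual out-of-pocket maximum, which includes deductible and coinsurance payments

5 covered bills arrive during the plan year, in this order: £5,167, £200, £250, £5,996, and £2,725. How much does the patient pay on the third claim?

£100

#1 (£5,167): deductible takes £1,024, £4,143 remains; 40% of £4,143 = £1,657.20. Cost to patient: £2,681.20. OOP to date £2,681.20.
#2 (£200): deductible met; 40% of £200 = £80. Patient pays £80; OOP now £2,761.20.
#3 (£250): 40% coinsurance on £250 = £100. Patient owes £100 (running OOP £2,861.20).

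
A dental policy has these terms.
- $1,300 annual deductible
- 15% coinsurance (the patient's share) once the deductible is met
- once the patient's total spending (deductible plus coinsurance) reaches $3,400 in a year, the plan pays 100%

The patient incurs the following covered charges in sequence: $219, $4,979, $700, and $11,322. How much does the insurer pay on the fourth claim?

$9,911.70

Claim 1 — $219: entire amount goes to the deductible. Patient owes $219 (running OOP $219). Insurer: $219 − $219 = $0.
Claim 2 — $4,979: $1,081 to deductible, leaving $3,898; patient's 15% is $584.70. Cost to patient: $1,665.70. OOP to date $1,884.70. Plan pays $4,979 − $1,665.70 = $3,313.30.
Claim 3 — $700: deductible met; 15% of $700 = $105. Patient owes $105 (running OOP $1,989.70). Plan pays $700 − $105 = $595.
Claim 4 — $11,322: deductible already satisfied, so patient's share is 15% × $11,322 = $1,698.30. OOP would hit $3,688 > $3,400, so the cap limits the patient to $3,400 − $1,989.70 = $1,410.30. Insurer: $11,322 − $1,410.30 = $9,911.70.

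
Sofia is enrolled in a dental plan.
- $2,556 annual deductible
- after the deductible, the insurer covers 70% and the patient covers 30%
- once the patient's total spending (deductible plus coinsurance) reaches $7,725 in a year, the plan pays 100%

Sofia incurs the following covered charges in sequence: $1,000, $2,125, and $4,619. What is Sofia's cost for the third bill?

Bill 1, $1,000: all of it applies to the deductible. Patient pays $1,000; OOP now $1,000.
Bill 2, $2,125: deductible takes $1,556, $569 remains; 30% of $569 = $170.70. Patient owes $1,726.70 (running OOP $2,726.70).
Bill 3, $4,619: 30% coinsurance on $4,619 = $1,385.70. Patient owes $1,385.70 (running OOP $4,112.40).

$1,385.70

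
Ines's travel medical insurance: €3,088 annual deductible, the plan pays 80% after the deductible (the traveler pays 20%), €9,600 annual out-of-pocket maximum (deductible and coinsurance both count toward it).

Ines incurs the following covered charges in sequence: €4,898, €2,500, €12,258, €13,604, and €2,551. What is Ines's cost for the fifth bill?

Claim 1 — €4,898: €3,088 to deductible, leaving €1,810; coinsurance €1,810 × 20% = €362. Traveler owes €3,450 (running OOP €3,450).
Claim 2 — €2,500: deductible already satisfied, so traveler's share is 20% × €2,500 = €500. Traveler pays €500; OOP now €3,950.
Claim 3 — €12,258: 20% coinsurance on €12,258 = €2,451.60. Traveler pays €2,451.60; OOP now €6,401.60.
Claim 4 — €13,604: deductible already satisfied, so traveler's share is 20% × €13,604 = €2,720.80. Traveler pays €2,720.80; OOP now €9,122.40.
Claim 5 — €2,551: 20% coinsurance on €2,551 = €510.20. OOP would hit €9,632.60 > €9,600, so the cap limits the traveler to €9,600 − €9,122.40 = €477.60.

€477.60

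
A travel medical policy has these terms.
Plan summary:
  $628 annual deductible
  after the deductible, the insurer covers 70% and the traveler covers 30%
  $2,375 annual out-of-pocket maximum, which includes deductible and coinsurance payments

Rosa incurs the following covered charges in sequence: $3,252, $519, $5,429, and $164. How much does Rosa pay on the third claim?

Claim 1 ($3,252): deductible takes $628, $2,624 remains; 30% of $2,624 = $787.20. Cost to traveler: $1,415.20. OOP to date $1,415.20.
Claim 2 ($519): deductible already satisfied, so traveler's share is 30% × $519 = $155.70. Traveler pays $155.70; OOP now $1,570.90.
Claim 3 ($5,429): deductible already satisfied, so traveler's share is 30% × $5,429 = $1,628.70. Adding that to $1,570.90 gives $3,199.60, past the $2,375 cap; traveler pays only $2,375 − $1,570.90 = $804.10.

$804.10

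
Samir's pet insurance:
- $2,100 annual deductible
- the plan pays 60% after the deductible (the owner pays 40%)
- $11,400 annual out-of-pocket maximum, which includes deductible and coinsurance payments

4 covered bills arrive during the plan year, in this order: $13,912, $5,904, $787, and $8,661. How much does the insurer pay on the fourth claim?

Claim 1 — $13,912: deductible takes $2,100, $11,812 remains; coinsurance $11,812 × 40% = $4,724.80. Cost to owner: $6,824.80. OOP to date $6,824.80. Plan pays $13,912 − $6,824.80 = $7,087.20.
Claim 2 — $5,904: 40% coinsurance on $5,904 = $2,361.60. Owner owes $2,361.60 (running OOP $9,186.40). Plan pays $5,904 − $2,361.60 = $3,542.40.
Claim 3 — $787: 40% coinsurance on $787 = $314.80. Owner pays $314.80; OOP now $9,501.20. Plan pays $787 − $314.80 = $472.20.
Claim 4 — $8,661: deductible met; 40% of $8,661 = $3,464.40. OOP would hit $12,965.60 > $11,400, so the cap limits the owner to $11,400 − $9,501.20 = $1,898.80. Plan pays $8,661 − $1,898.80 = $6,762.20.

$6,762.20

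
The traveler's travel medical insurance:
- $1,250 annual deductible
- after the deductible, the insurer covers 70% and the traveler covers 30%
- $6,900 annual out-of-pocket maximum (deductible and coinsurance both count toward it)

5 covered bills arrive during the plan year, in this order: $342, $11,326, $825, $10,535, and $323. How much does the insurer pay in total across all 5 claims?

$16,451

Claim 1 ($342): entire amount goes to the deductible. Cost to traveler: $342. OOP to date $342. Plan pays $342 − $342 = $0.
Claim 2 ($11,326): $908 to deductible, leaving $10,418; 30% of $10,418 = $3,125.40. Traveler pays $4,033.40; OOP now $4,375.40. Plan pays $11,326 − $4,033.40 = $7,292.60.
Claim 3 ($825): deductible met; 30% of $825 = $247.50. Traveler owes $247.50 (running OOP $4,622.90). Plan pays $825 − $247.50 = $577.50.
Claim 4 ($10,535): deductible already satisfied, so traveler's share is 30% × $10,535 = $3,160.50. Adding that to $4,622.90 gives $7,783.40, past the $6,900 cap; traveler pays only $6,900 − $4,622.90 = $2,277.10. Insurer: $10,535 − $2,277.10 = $8,257.90.
Claim 5 ($323): 30% coinsurance on $323 = $96.90. Adding that to $6,900 gives $6,996.90, past the $6,900 cap; traveler pays only $6,900 − $6,900 = $0. Insurer: $323 − $0 = $323.
Insurer total: $0 + $7,292.60 + $577.50 + $8,257.90 + $323 = $16,451.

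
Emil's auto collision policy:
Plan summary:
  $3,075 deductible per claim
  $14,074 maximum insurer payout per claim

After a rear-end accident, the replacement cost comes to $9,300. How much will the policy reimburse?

$6,225

After the deductible, $9,300 − $3,075 = $6,225 remains.
$6,225 is within the $14,074 limit, so the insurer pays $6,225.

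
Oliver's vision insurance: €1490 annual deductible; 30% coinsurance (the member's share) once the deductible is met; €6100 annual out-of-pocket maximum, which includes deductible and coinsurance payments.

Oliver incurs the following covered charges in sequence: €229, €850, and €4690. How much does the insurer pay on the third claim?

€2995.30

#1 (€229): all of it applies to the deductible. Member owes €229 (running OOP €229). Insurer: €229 − €229 = €0.
#2 (€850): all of it applies to the deductible. Member owes €850 (running OOP €1079). Insurer: €850 − €850 = €0.
#3 (€4690): €411 finishes the deductible; €4279 goes to coinsurance; coinsurance €4279 × 30% = €1283.70. Member owes €1694.70 (running OOP €2773.70). Plan pays €4690 − €1694.70 = €2995.30.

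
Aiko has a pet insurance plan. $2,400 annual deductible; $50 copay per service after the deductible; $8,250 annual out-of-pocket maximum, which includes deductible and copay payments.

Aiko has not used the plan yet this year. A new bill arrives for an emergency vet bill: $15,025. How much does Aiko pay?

$2,450

Deductible not yet touched, so the first $2,400 of the bill goes to the deductible.
That leaves $15,025 − $2,400 = $12,625 for the copay.
Copay on this service: $50.
Owner responsibility before any cap: $2,400 + $50 = $2,450.
Year-to-date out-of-pocket becomes $0 + $2,450 = $2,450, still under the $8,250 maximum, so no cap applies.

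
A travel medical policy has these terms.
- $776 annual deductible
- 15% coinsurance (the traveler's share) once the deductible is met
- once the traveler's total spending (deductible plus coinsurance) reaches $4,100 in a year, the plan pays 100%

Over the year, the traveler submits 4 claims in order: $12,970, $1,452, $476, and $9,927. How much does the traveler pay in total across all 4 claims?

$4,100

Claim 1 ($12,970): $776 to deductible, leaving $12,194; traveler's 15% is $1,829.10. Traveler owes $2,605.10 (running OOP $2,605.10).
Claim 2 ($1,452): deductible already satisfied, so traveler's share is 15% × $1,452 = $217.80. Traveler pays $217.80; OOP now $2,822.90.
Claim 3 ($476): deductible met; 15% of $476 = $71.40. Traveler owes $71.40 (running OOP $2,894.30).
Claim 4 ($9,927): deductible met; 15% of $9,927 = $1,489.05. That would push OOP to $4,383.35, over the $4,100 cap, so traveler pays $4,100 − $2,894.30 = $1,205.70.
Summing the traveler's payments: $2,605.10 + $217.80 + $71.40 + $1,205.70 = $4,100.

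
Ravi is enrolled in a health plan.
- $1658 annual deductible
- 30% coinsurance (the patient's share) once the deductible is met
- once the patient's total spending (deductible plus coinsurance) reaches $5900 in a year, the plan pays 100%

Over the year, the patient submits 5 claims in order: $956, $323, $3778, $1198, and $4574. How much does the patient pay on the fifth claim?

#1 ($956): fully absorbed by the deductible. Patient pays $956; OOP now $956.
#2 ($323): all of it applies to the deductible. Patient owes $323 (running OOP $1279).
#3 ($3778): deductible takes $379, $3399 remains; coinsurance $3399 × 30% = $1019.70. Patient owes $1398.70 (running OOP $2677.70).
#4 ($1198): deductible met; 30% of $1198 = $359.40. Patient pays $359.40; OOP now $3037.10.
#5 ($4574): deductible already satisfied, so patient's share is 30% × $4574 = $1372.20. Cost to patient: $1372.20. OOP to date $4409.30.

$1372.20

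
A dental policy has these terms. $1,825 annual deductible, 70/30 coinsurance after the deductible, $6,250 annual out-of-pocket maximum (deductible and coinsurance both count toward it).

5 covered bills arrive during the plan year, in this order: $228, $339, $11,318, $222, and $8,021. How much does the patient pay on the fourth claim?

#1 ($228): fully absorbed by the deductible. Cost to patient: $228. OOP to date $228.
#2 ($339): fully absorbed by the deductible. Patient owes $339 (running OOP $567).
#3 ($11,318): deductible takes $1,258, $10,060 remains; 30% of $10,060 = $3,018. Patient owes $4,276 (running OOP $4,843).
#4 ($222): 30% coinsurance on $222 = $66.60. Cost to patient: $66.60. OOP to date $4,909.60.

$66.60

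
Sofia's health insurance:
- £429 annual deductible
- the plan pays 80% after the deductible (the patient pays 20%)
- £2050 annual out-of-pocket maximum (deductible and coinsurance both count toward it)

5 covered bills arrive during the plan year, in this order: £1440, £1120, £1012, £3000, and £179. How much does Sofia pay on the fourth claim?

£600

Claim 1 — £1440: deductible takes £429, £1011 remains; patient's 20% is £202.20. Patient owes £631.20 (running OOP £631.20).
Claim 2 — £1120: deductible already satisfied, so patient's share is 20% × £1120 = £224. Cost to patient: £224. OOP to date £855.20.
Claim 3 — £1012: 20% coinsurance on £1012 = £202.40. Cost to patient: £202.40. OOP to date £1057.60.
Claim 4 — £3000: deductible met; 20% of £3000 = £600. Patient owes £600 (running OOP £1657.60).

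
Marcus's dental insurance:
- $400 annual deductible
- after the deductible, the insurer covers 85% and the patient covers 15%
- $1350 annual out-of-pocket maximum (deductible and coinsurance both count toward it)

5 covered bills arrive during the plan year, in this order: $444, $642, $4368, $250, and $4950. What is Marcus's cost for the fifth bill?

$154.40

Bill 1, $444: $400 finishes the deductible; $44 goes to coinsurance; coinsurance $44 × 15% = $6.60. Patient owes $406.60 (running OOP $406.60).
Bill 2, $642: 15% coinsurance on $642 = $96.30. Patient owes $96.30 (running OOP $502.90).
Bill 3, $4368: deductible already satisfied, so patient's share is 15% × $4368 = $655.20. Cost to patient: $655.20. OOP to date $1158.10.
Bill 4, $250: deductible met; 15% of $250 = $37.50. Patient owes $37.50 (running OOP $1195.60).
Bill 5, $4950: 15% coinsurance on $4950 = $742.50. Adding that to $1195.60 gives $1938.10, past the $1350 cap; patient pays only $1350 − $1195.60 = $154.40.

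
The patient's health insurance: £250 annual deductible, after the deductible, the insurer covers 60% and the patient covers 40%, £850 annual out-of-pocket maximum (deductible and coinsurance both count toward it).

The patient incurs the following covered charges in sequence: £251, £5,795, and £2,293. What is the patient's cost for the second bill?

#1 (£251): deductible takes £250, £1 remains; patient's 40% is £0.40. Patient pays £250.40; OOP now £250.40.
#2 (£5,795): deductible met; 40% of £5,795 = £2,318. Adding that to £250.40 gives £2,568.40, past the £850 cap; patient pays only £850 − £250.40 = £599.60.

£599.60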